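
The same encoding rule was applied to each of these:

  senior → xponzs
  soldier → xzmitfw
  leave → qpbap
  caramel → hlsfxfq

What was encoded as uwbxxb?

Shifts by position in senior: pos 0: s→x (+5), pos 1: e→p (+11), pos 2: n→o (+1), pos 3: i→n (+5), pos 4: o→z (+11), pos 5: r→s (+1) — repeating every 3. The shifts repeat in a cycle of length 3: positions 0,1,… shift by +5, +11, +1, then the pattern repeats.
Undoing it on uwbxxb: u−5=p, w−11=l, b−1=a, x−5=s, x−11=m, b−1=a.

plasma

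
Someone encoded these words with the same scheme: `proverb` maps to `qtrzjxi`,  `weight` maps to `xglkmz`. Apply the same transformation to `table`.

In proverb: p→q is +1, r→t is +2, o→r is +3, v→z is +4 — the shift increases by 1 each position. Letter i (0-indexed) is shifted by i+1, so successive shifts are 1, 2, 3, ….
Applying it to table: t+1=u, a+2=c, b+3=e, l+4=p, e+5=j.

ucepj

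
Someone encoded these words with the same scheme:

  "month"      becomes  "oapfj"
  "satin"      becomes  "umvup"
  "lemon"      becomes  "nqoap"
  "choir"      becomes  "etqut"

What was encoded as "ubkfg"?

Shifts by position in month: pos 0: m→o (+2), pos 1: o→a (+12), pos 2: n→p (+2), pos 3: t→f (+12) — repeating every 2. The shifts repeat in a cycle of length 2: positions 0,1,… shift by +2, +12, then the pattern repeats.
Undoing it on ubkfg: u−2=s, b−12=p, k−2=i, f−12=t, g−2=e.

spite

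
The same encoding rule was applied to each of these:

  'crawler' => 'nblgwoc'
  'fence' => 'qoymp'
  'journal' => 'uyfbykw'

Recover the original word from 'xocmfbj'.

mercury

Shifts by position in crawler: pos 0: c→n (+11), pos 1: r→b (+10), pos 2: a→l (+11), pos 3: w→g (+10) — repeating every 2. The shifts repeat in a cycle of length 2: positions 0,1,… shift by +11, +10, then the pattern repeats.
Reversing it on xocmfbj: x−11=m, o−10=e, c−11=r, m−10=c, f−11=u, b−10=r, j−11=y.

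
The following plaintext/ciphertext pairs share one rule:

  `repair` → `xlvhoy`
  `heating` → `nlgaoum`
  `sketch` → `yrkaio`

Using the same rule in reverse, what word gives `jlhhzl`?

debate

Shifts by position in repair: pos 0: r→x (+6), pos 1: e→l (+7), pos 2: p→v (+6), pos 3: a→h (+7) — repeating every 2. The shifts repeat in a cycle of length 2: positions 0,1,… shift by +6, +7, then the pattern repeats.
Decoding jlhhzl: j−6=d, l−7=e, h−6=b, h−7=a, z−6=t, l−7=e.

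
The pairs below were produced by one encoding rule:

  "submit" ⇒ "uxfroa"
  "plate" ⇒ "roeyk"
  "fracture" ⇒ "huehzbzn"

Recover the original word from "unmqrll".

In submit: s→u is +2, u→x is +3, b→f is +4, m→r is +5 — the shift increases by 1 each position. Letter i (0-indexed) is shifted by i+2, so successive shifts are 2, 3, 4, ….
Reversing it on unmqrll: u−2=s, n−3=k, m−4=i, q−5=l, r−6=l, l−7=e, l−8=d.

skilled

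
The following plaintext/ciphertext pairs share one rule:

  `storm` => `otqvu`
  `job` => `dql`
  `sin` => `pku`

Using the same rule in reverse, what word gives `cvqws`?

The output letters match the input read backwards, each shifted +2: storm reversed is mrots. The word is reversed, then every letter is shifted forward by 2.
Decoding cvqws: shift back: c−2=a, v−2=t, q−2=o, w−2=u, s−2=q → atouq; then reverse → quota.

quota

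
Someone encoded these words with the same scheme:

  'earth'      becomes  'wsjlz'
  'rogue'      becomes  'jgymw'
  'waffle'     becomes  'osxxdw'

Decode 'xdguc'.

flock

It's a constant shift of +18 (ROT18).
Reversing it on xdguc: x−18=f, d−18=l, g−18=o, u−18=c, c−18=k.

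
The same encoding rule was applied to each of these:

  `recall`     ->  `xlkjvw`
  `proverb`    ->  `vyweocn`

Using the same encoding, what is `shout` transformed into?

yowdd

The shift increases by 1 at each position, starting from +6: 6, 7, 8, ….
On shout: s+6=y, h+7=o, o+8=w, u+9=d, t+10=d.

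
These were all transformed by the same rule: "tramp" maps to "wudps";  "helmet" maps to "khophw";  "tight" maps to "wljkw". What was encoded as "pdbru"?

Compare letters: t→w is +3, r→u is +3, a→d is +3 — a constant shift. This is a Caesar cipher with shift 3.
Reversing it on pdbru: p−3=m, d−3=a, b−3=y, r−3=o, u−3=r.

mayor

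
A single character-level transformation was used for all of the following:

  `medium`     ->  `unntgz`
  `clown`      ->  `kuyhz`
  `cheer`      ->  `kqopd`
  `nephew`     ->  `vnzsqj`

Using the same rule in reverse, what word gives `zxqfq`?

rogue

In medium: m→u is +8, e→n is +9, d→n is +10, i→t is +11 — the shift increases by 1 each position. Each letter shifts forward by (position + 8), i.e. 8, 9, 10, … — the shift grows by one for each successive letter.
Decoding zxqfq: z−8=r, x−9=o, q−10=g, f−11=u, q−12=e.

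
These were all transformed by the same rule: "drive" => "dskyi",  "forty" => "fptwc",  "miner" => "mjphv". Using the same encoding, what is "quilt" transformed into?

In drive: d→d is +0, r→s is +1, i→k is +2, v→y is +3 — the shift increases by 1 each position. Each letter shifts forward by its position index (0, 1, 2, …) — the shift grows by one for each successive letter.
For quilt: q+0=q, u+1=v, i+2=k, l+3=o, t+4=x.

qvkox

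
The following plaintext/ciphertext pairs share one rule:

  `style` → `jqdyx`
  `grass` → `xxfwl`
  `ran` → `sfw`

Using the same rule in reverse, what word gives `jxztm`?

house

The output letters match the input read backwards, each shifted +5: style reversed is elyts. The word is reversed, then every letter is shifted forward by 5.
Decoding jxztm: shift back: j−5=e, x−5=s, z−5=u, t−5=o, m−5=h → esuoh; then reverse → house.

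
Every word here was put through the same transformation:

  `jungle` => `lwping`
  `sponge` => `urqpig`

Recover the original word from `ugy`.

Compare letters: j→l is +2, u→w is +2, n→p is +2 — a constant shift. This is a Caesar cipher with shift 2.
Reversing it on ugy: u−2=s, g−2=e, y−2=w.

sew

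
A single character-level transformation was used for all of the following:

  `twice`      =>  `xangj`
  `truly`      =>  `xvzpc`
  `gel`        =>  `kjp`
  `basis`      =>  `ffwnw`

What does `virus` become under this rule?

Vowels shift forward by 5 and consonants shift forward by 4.
Applying it to virus: v(cons)+4=z, i(vowel)+5=n, r(cons)+4=v, u(vowel)+5=z, s(cons)+4=w.

znvzw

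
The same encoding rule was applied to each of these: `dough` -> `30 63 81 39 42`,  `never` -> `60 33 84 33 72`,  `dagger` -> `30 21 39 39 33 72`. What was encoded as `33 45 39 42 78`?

eight

d(#4)→30 and o(#15)→63: differences scale by 3, so n = 3·pos + 18. With a=1..z=26, the number is 3·pos + 18.
Undoing it on 33 45 39 42 78: 33→(33−18)÷3=5=e, 45→(45−18)÷3=9=i, 39→(39−18)÷3=7=g, 42→(42−18)÷3=8=h, 78→(78−18)÷3=20=t.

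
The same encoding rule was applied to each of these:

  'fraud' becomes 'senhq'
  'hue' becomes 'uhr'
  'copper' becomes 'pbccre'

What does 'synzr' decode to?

flame

Compare letters: f→s is +13, r→e is +13, a→n is +13 — a constant shift. This is a Caesar cipher with shift 13.
Reversing it on synzr: s−13=f, y−13=l, n−13=a, z−13=m, r−13=e.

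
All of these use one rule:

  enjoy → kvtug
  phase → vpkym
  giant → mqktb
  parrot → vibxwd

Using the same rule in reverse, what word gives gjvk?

able

Shifts by position in enjoy: pos 0: e→k (+6), pos 1: n→v (+8), pos 2: j→t (+10), pos 3: o→u (+6), pos 4: y→g (+8) — repeating every 3. The shifts repeat in a cycle of length 3: positions 0,1,… shift by +6, +8, +10, then the pattern repeats.
Reversing it on gjvk: g−6=a, j−8=b, v−10=l, k−6=e.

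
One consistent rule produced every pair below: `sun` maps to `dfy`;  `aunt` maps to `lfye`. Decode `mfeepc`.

butter

Compare letters: s→d is +11, u→f is +11, n→y is +11 — a constant shift. Every letter moves 11 places later in the alphabet, wrapping around z→a.
Decoding mfeepc: m−11=b, f−11=u, e−11=t, e−11=t, p−11=e, c−11=r.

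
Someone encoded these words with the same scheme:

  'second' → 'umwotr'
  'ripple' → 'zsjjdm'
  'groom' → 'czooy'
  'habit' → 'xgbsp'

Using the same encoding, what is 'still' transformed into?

s(18)→u(20) and e(4)→m(12) fit y≡21x+6 (mod 26); the inverse of 21 mod 26 is 5. This is an affine cipher: with a=0,…,z=25, each position x becomes (21x+6) mod 26.
For still: s(18)→21·18+6≡20=u; t(19)→21·19+6≡15=p; i(8)→21·8+6≡18=s; l(11)→21·11+6≡3=d; l(11)→21·11+6≡3=d (all mod 26).

upsdd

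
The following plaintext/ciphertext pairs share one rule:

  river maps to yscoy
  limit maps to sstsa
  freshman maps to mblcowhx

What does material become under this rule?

The shifts repeat in a cycle of length 2: positions 0,1,… shift by +7, +10, then the pattern repeats.
For material: m+7=t, a+10=k, t+7=a, e+10=o, r+7=y, i+10=s, a+7=h, l+10=v.

tkaoyshv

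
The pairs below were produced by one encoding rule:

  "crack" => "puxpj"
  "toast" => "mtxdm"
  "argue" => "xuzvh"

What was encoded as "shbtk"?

c(2)→p(15) and r(17)→u(20) fit y≡9x+23 (mod 26); the inverse of 9 mod 26 is 3. Each letter's alphabet position (a=0..z=25) is mapped through 9·x+23 mod 26 — an affine cipher.
Decoding shbtk: s(18)→3·(18−23)≡11=l; h(7)→3·(7−23)≡4=e; b(1)→3·(1−23)≡12=m; t(19)→3·(19−23)≡14=o; k(10)→3·(10−23)≡13=n (all mod 26).

lemon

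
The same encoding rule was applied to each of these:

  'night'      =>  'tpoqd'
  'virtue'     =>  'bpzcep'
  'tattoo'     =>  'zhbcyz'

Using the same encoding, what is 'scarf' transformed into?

yjiap

The shift increases by 1 at each position, starting from +6: 6, 7, 8, ….
For scarf: s+6=y, c+7=j, a+8=i, r+9=a, f+10=p.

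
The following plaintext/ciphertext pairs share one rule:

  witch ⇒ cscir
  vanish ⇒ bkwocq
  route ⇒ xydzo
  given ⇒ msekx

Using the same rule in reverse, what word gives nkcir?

A repeating key of period 3 is used — shifts +6, +10, +9 over and over.
Reversing it on nkcir: n−6=h, k−10=a, c−9=t, i−6=c, r−10=h.

hatch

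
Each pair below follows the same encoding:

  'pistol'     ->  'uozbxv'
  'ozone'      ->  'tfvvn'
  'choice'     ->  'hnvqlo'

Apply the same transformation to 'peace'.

ukhkn

In pistol: p→u is +5, i→o is +6, s→z is +7, t→b is +8 — the shift increases by 1 each position. Letter i (0-indexed) is shifted by i+5, so successive shifts are 5, 6, 7, ….
Applying it to peace: p+5=u, e+6=k, a+7=h, c+8=k, e+9=n.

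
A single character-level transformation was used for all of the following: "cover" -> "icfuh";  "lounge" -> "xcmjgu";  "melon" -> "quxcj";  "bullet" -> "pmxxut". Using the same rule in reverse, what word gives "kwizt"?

c(2)→i(8) and o(14)→c(2) fit y≡19x+22 (mod 26); the inverse of 19 mod 26 is 11. Treating letters as 0–25, the rule is x ↦ 19x + 22 (mod 26).
Decoding kwizt: k(10)→11·(10−22)≡24=y; w(22)→11·(22−22)≡0=a; i(8)→11·(8−22)≡2=c; z(25)→11·(25−22)≡7=h; t(19)→11·(19−22)≡19=t (all mod 26).

yacht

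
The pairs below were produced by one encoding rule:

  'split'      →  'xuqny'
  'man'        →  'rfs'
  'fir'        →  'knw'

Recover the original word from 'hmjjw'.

cheer

Every letter moves 5 places later in the alphabet, wrapping around z→a.
Undoing it on hmjjw: h−5=c, m−5=h, j−5=e, j−5=e, w−5=r.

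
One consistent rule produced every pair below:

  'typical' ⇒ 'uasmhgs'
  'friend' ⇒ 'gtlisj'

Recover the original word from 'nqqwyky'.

In typical: t→u is +1, y→a is +2, p→s is +3, i→m is +4 — the shift increases by 1 each position. The shift increases by 1 at each position, starting from +1: 1, 2, 3, ….
Decoding nqqwyky: n−1=m, q−2=o, q−3=n, w−4=s, y−5=t, k−6=e, y−7=r.

monster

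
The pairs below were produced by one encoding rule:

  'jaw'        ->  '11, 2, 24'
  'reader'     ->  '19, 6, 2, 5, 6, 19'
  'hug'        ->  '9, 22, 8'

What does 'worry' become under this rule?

j is letter #10 and maps to 11: an offset of 1. Each letter is replaced by its alphabet position (a=1..z=26) + 1.
Applying it to worry: w=23→24, o=15→16, r=18→19, r=18→19, y=25→26.

24, 16, 19, 19, 26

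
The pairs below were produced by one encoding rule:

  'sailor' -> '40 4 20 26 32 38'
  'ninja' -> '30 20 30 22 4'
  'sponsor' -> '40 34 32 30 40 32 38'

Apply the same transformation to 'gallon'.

16 4 26 26 32 30

s(#19)→40 and a(#1)→4: differences scale by 2, so n = 2·pos + 2. The formula is n = 2×(alphabet index, a=1) + 2.
On gallon: g=7→16, a=1→4, l=12→26, l=12→26, o=15→32, n=14→30.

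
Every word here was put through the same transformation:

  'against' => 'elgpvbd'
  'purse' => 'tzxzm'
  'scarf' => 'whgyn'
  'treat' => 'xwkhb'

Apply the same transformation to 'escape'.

ixihxn

In against: a→e is +4, g→l is +5, a→g is +6, i→p is +7 — the shift increases by 1 each position. The shift increases by 1 at each position, starting from +4: 4, 5, 6, ….
Applying it to escape: e+4=i, s+5=x, c+6=i, a+7=h, p+8=x, e+9=n.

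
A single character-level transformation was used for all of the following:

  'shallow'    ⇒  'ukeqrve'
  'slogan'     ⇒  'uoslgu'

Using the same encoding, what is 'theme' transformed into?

In shallow: s→u is +2, h→k is +3, a→e is +4, l→q is +5 — the shift increases by 1 each position. Letter i (0-indexed) is shifted by i+2, so successive shifts are 2, 3, 4, ….
For theme: t+2=v, h+3=k, e+4=i, m+5=r, e+6=k.

vkirk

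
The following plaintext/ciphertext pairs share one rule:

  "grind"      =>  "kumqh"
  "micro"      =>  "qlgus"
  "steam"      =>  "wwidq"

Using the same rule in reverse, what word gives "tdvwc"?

The shifts repeat in a cycle of length 2: positions 0,1,… shift by +4, +3, then the pattern repeats.
Reversing it on tdvwc: t−4=p, d−3=a, v−4=r, w−3=t, c−4=y.

party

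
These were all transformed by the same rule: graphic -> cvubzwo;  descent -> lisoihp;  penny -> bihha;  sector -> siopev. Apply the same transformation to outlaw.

empnug

g(6)→c(2) and r(17)→v(21) fit y≡23x+20 (mod 26); the inverse of 23 mod 26 is 17. Each letter's alphabet position (a=0..z=25) is mapped through 23·x+20 mod 26 — an affine cipher.
For outlaw: o(14)→23·14+20≡4=e; u(20)→23·20+20≡12=m; t(19)→23·19+20≡15=p; l(11)→23·11+20≡13=n; a(0)→23·0+20≡20=u; w(22)→23·22+20≡6=g (all mod 26).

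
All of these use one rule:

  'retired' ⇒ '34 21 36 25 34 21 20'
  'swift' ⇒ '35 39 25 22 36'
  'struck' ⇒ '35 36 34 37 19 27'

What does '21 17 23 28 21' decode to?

eagle

Each letter is replaced by its alphabet position (a=1..z=26) + 16.
Reversing it on 21 17 23 28 21: 21→(21−16)÷1=5=e, 17→(17−16)÷1=1=a, 23→(23−16)÷1=7=g, 28→(28−16)÷1=12=l, 21→(21−16)÷1=5=e.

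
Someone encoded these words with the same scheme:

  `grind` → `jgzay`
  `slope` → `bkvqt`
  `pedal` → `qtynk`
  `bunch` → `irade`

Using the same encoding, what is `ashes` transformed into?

g(6)→j(9) and r(17)→g(6) fit y≡21x+13 (mod 26); the inverse of 21 mod 26 is 5. Treating letters as 0–25, the rule is x ↦ 21x + 13 (mod 26).
Applying it to ashes: a(0)→21·0+13≡13=n; s(18)→21·18+13≡1=b; h(7)→21·7+13≡4=e; e(4)→21·4+13≡19=t; s(18)→21·18+13≡1=b (all mod 26).

nbetb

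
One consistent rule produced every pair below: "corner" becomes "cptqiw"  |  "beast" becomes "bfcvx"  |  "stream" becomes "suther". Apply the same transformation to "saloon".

In corner: c→c is +0, o→p is +1, r→t is +2, n→q is +3 — the shift increases by 1 each position. Letter i (0-indexed) is shifted by i+0, so successive shifts are 0, 1, 2, ….
Applying it to saloon: s+0=s, a+1=b, l+2=n, o+3=r, o+4=s, n+5=s.

sbnrss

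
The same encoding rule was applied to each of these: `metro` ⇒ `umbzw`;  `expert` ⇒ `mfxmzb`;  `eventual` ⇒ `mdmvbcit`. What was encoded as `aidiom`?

savage

Compare letters: m→u is +8, e→m is +8, t→b is +8 — a constant shift. It's a constant shift of +8 (ROT8).
Decoding aidiom: a−8=s, i−8=a, d−8=v, i−8=a, o−8=g, m−8=e.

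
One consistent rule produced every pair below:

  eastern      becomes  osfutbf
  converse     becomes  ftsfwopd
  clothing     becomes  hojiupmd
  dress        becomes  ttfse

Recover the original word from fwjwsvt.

The output letters match the input read backwards, each shifted +1: eastern reversed is nretsae. The word is reversed, then every letter is shifted forward by 1.
Reversing it on fwjwsvt: shift back: f−1=e, w−1=v, j−1=i, w−1=v, s−1=r, v−1=u, t−1=s → evivrus; then reverse → survive.

survive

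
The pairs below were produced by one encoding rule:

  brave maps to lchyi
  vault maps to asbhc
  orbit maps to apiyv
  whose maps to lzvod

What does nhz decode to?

sag

The output letters match the input read backwards, each shifted +7: brave reversed is evarb. The word is reversed, then every letter is shifted forward by 7.
Reversing it on nhz: shift back: n−7=g, h−7=a, z−7=s → gas; then reverse → sag.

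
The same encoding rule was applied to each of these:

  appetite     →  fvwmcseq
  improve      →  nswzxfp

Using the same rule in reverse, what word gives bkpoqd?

Each letter shifts forward by (position + 5), i.e. 5, 6, 7, … — the shift grows by one for each successive letter.
Decoding bkpoqd: b−5=w, k−6=e, p−7=i, o−8=g, q−9=h, d−10=t.

weight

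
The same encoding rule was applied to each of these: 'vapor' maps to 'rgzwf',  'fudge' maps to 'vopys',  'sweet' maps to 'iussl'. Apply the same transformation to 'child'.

mbenp

v(21)→r(17) and a(0)→g(6) fit y≡3x+6 (mod 26); the inverse of 3 mod 26 is 9. Each letter's alphabet position (a=0..z=25) is mapped through 3·x+6 mod 26 — an affine cipher.
For child: c(2)→3·2+6≡12=m; h(7)→3·7+6≡1=b; i(8)→3·8+6≡4=e; l(11)→3·11+6≡13=n; d(3)→3·3+6≡15=p (all mod 26).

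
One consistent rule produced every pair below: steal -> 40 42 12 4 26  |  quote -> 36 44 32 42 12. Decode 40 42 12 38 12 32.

stereo

The formula is n = 2×(alphabet index, a=1) + 2.
Undoing it on 40 42 12 38 12 32: 40→(40−2)÷2=19=s, 42→(42−2)÷2=20=t, 12→(12−2)÷2=5=e, 38→(38−2)÷2=18=r, 12→(12−2)÷2=5=e, 32→(32−2)÷2=15=o.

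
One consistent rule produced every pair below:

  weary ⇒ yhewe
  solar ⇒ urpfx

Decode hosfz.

float

Letter i (0-indexed) is shifted by i+2, so successive shifts are 2, 3, 4, ….
Decoding hosfz: h−2=f, o−3=l, s−4=o, f−5=a, z−6=t.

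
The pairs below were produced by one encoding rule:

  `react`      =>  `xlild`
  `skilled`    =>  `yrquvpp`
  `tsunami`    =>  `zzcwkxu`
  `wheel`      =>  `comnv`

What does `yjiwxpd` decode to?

scanner

In react: r→x is +6, e→l is +7, a→i is +8, c→l is +9 — the shift increases by 1 each position. The shift increases by 1 at each position, starting from +6: 6, 7, 8, ….
Reversing it on yjiwxpd: y−6=s, j−7=c, i−8=a, w−9=n, x−10=n, p−11=e, d−12=r.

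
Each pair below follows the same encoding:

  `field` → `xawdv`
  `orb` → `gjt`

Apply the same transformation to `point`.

Each letter is shifted forward by 18 in the alphabet (a Caesar shift of +18).
Applying it to point: p+18=h, o+18=g, i+18=a, n+18=f, t+18=l.

hgafl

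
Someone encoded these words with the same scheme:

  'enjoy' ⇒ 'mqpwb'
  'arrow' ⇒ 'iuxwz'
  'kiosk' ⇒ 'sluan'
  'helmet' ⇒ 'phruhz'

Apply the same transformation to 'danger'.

ldtohx

Shifts by position in enjoy: pos 0: e→m (+8), pos 1: n→q (+3), pos 2: j→p (+6), pos 3: o→w (+8), pos 4: y→b (+3) — repeating every 3. The shifts repeat in a cycle of length 3: positions 0,1,… shift by +8, +3, +6, then the pattern repeats.
Applying it to danger: d+8=l, a+3=d, n+6=t, g+8=o, e+3=h, r+6=x.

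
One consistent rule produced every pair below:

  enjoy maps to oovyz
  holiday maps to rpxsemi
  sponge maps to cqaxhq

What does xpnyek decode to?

nobody

Shifts by position in enjoy: pos 0: e→o (+10), pos 1: n→o (+1), pos 2: j→v (+12), pos 3: o→y (+10), pos 4: y→z (+1) — repeating every 3. A repeating key of period 3 is used — shifts +10, +1, +12 over and over.
Undoing it on xpnyek: x−10=n, p−1=o, n−12=b, y−10=o, e−1=d, k−12=y.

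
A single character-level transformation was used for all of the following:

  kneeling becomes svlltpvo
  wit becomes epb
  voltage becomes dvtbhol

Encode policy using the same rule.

The shift depends on letter class: consonant k→s is +8, but vowel e→l is +7. Two shifts are in play — +7 for a/e/i/o/u, +8 for every other letter.
On policy: p(cons)+8=x, o(vowel)+7=v, l(cons)+8=t, i(vowel)+7=p, c(cons)+8=k, y(cons)+8=g.

xvtpkg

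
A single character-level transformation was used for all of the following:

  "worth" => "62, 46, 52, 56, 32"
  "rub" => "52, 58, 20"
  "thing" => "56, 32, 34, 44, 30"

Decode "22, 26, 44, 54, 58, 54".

census

w(#23)→62 and o(#15)→46: differences scale by 2, so n = 2·pos + 16. Each letter becomes 2×(its alphabet position, a=1..z=26) + 16.
Decoding 22, 26, 44, 54, 58, 54: 22→(22−16)÷2=3=c, 26→(26−16)÷2=5=e, 44→(44−16)÷2=14=n, 54→(54−16)÷2=19=s, 58→(58−16)÷2=21=u, 54→(54−16)÷2=19=s.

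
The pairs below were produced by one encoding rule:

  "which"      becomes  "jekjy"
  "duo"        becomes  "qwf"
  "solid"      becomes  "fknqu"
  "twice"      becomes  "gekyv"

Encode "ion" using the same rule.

pqk

The output letters match the input read backwards, each shifted +2: which reversed is hcihw. Two steps: reverse the string, then apply a Caesar shift of +2.
For ion: reverse → noi; then shift: n+2=p, o+2=q, i+2=k.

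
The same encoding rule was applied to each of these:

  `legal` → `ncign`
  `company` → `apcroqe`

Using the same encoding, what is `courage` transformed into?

The output letters match the input read backwards, each shifted +2: legal reversed is lagel. Read the word backwards and shift each letter +2.
On courage: reverse → egaruoc; then shift: e+2=g, g+2=i, a+2=c, r+2=t, u+2=w, o+2=q, c+2=e.

gictwqe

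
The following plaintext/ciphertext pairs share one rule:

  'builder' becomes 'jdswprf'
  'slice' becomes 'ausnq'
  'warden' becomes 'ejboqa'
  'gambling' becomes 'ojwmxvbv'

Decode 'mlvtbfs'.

The shift increases by 1 at each position, starting from +8: 8, 9, 10, ….
Decoding mlvtbfs: m−8=e, l−9=c, v−10=l, t−11=i, b−12=p, f−13=s, s−14=e.

eclipse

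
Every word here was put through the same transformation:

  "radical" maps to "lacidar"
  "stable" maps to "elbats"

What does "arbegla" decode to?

algebra

The output letters match the input read backwards: radical reversed is lacidar. The word is simply reversed.
Reversing it on arbegla: then reverse → algebra.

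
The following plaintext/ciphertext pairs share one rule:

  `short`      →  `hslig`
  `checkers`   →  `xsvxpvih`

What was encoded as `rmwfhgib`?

industry

Each letter is replaced by its mirror in the alphabet: a↔z, b↔y, c↔x, and so on (the Atbash cipher).
Decoding rmwfhgib: r↔i, m↔n, w↔d, f↔u, h↔s, g↔t, i↔r, b↔y.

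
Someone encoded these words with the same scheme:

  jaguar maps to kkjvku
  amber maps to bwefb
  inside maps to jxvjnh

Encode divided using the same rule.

esyjnhe

Shifts by position in jaguar: pos 0: j→k (+1), pos 1: a→k (+10), pos 2: g→j (+3), pos 3: u→v (+1), pos 4: a→k (+10), pos 5: r→u (+3) — repeating every 3. The shifts repeat in a cycle of length 3: positions 0,1,… shift by +1, +10, +3, then the pattern repeats.
Applying it to divided: d+1=e, i+10=s, v+3=y, i+1=j, d+10=n, e+3=h, d+1=e.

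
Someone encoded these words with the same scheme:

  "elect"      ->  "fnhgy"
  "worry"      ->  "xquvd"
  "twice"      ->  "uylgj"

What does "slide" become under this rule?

In elect: e→f is +1, l→n is +2, e→h is +3, c→g is +4 — the shift increases by 1 each position. The shift increases by 1 at each position, starting from +1: 1, 2, 3, ….
On slide: s+1=t, l+2=n, i+3=l, d+4=h, e+5=j.

tnlhj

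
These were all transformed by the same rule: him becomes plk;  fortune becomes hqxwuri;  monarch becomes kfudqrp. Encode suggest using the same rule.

wvhjjxv

Two steps: reverse the string, then apply a Caesar shift of +3.
Applying it to suggest: reverse → tseggus; then shift: t+3=w, s+3=v, e+3=h, g+3=j, g+3=j, u+3=x, s+3=v.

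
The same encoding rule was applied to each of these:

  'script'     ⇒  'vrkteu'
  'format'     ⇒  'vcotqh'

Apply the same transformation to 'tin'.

Read the word backwards and shift each letter +2.
For tin: reverse → nit; then shift: n+2=p, i+2=k, t+2=v.

pkv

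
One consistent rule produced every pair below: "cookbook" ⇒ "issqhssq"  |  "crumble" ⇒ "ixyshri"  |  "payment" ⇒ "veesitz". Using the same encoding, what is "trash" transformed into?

The shift depends on letter class: consonant c→i is +6, but vowel o→s is +4. The rule splits by letter class: vowels +4, consonants +6.
Applying it to trash: t(cons)+6=z, r(cons)+6=x, a(vowel)+4=e, s(cons)+6=y, h(cons)+6=n.

zxeyn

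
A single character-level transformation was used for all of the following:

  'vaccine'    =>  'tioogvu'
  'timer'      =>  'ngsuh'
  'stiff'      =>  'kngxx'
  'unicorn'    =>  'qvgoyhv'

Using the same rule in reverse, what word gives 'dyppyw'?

v(21)→t(19) and a(0)→i(8) fit y≡3x+8 (mod 26); the inverse of 3 mod 26 is 9. This is an affine cipher: with a=0,…,z=25, each position x becomes (3x+8) mod 26.
Decoding dyppyw: d(3)→9·(3−8)≡7=h; y(24)→9·(24−8)≡14=o; p(15)→9·(15−8)≡11=l; p(15)→9·(15−8)≡11=l; y(24)→9·(24−8)≡14=o; w(22)→9·(22−8)≡22=w (all mod 26).

hollow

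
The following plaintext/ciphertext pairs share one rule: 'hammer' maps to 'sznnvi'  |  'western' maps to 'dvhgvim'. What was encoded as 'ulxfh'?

focus

This is the alphabet-reversal cipher (Atbash): a becomes z, b becomes y, etc.
Undoing it on ulxfh: u↔f, l↔o, x↔c, f↔u, h↔s.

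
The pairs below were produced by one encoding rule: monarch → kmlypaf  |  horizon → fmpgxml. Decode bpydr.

draft

Compare letters: m→k is +24, o→m is +24, n→l is +24 — a constant shift. Every letter moves 24 places later in the alphabet, wrapping around z→a.
Undoing it on bpydr: b−24=d, p−24=r, y−24=a, d−24=f, r−24=t.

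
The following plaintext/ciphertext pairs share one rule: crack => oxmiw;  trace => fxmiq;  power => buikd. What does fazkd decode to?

tuner

A repeating key of period 2 is used — shifts +12, +6 over and over.
Decoding fazkd: f−12=t, a−6=u, z−12=n, k−6=e, d−12=r.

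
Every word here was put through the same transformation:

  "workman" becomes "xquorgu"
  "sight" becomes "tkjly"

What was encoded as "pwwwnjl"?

outside

In workman: w→x is +1, o→q is +2, r→u is +3, k→o is +4 — the shift increases by 1 each position. Letter i (0-indexed) is shifted by i+1, so successive shifts are 1, 2, 3, ….
Reversing it on pwwwnjl: p−1=o, w−2=u, w−3=t, w−4=s, n−5=i, j−6=d, l−7=e.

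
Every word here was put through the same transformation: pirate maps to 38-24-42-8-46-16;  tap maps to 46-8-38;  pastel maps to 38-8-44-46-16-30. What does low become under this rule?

30-36-52

p(#16)→38 and i(#9)→24: differences scale by 2, so n = 2·pos + 6. With a=1..z=26, the number is 2·pos + 6.
For low: l=12→30, o=15→36, w=23→52.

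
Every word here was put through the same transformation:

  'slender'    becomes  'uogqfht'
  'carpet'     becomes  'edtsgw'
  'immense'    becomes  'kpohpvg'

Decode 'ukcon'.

shall

The shifts repeat in a cycle of length 2: positions 0,1,… shift by +2, +3, then the pattern repeats.
Reversing it on ukcon: u−2=s, k−3=h, c−2=a, o−3=l, n−2=l.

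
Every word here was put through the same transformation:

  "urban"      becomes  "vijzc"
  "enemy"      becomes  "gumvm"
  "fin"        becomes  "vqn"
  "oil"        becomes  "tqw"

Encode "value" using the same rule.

mctid

The output letters match the input read backwards, each shifted +8: urban reversed is nabru. The word is reversed, then every letter is shifted forward by 8.
On value: reverse → eulav; then shift: e+8=m, u+8=c, l+8=t, a+8=i, v+8=d.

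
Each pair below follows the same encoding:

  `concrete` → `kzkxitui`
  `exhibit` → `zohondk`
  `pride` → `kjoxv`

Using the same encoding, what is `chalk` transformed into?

qrgni

The output letters match the input read backwards, each shifted +6: concrete reversed is etercnoc. Read the word backwards and shift each letter +6.
On chalk: reverse → klahc; then shift: k+6=q, l+6=r, a+6=g, h+6=n, c+6=i.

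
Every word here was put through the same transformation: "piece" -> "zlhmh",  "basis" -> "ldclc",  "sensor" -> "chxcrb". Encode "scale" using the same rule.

cmdvh

The shift depends on letter class: consonant p→z is +10, but vowel i→l is +3. The rule splits by letter class: vowels +3, consonants +10.
On scale: s(cons)+10=c, c(cons)+10=m, a(vowel)+3=d, l(cons)+10=v, e(vowel)+3=h.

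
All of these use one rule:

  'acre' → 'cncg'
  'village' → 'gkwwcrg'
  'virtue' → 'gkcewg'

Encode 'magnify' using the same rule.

xcrykqj

The shift depends on letter class: consonant c→n is +11, but vowel a→c is +2. Vowels shift forward by 2 and consonants shift forward by 11.
On magnify: m(cons)+11=x, a(vowel)+2=c, g(cons)+11=r, n(cons)+11=y, i(vowel)+2=k, f(cons)+11=q, y(cons)+11=j.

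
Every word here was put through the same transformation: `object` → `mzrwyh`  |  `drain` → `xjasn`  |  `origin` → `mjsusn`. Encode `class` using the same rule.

o(14)→m(12) and b(1)→z(25) fit y≡25x+0 (mod 26); the inverse of 25 mod 26 is 25. This is an affine cipher: with a=0,…,z=25, each position x becomes (25x+0) mod 26.
For class: c(2)→25·2+0≡24=y; l(11)→25·11+0≡15=p; a(0)→25·0+0≡0=a; s(18)→25·18+0≡8=i; s(18)→25·18+0≡8=i (all mod 26).

ypaii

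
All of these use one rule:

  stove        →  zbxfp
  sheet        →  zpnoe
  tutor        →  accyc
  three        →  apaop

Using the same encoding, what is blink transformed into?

In stove: s→z is +7, t→b is +8, o→x is +9, v→f is +10 — the shift increases by 1 each position. The shift increases by 1 at each position, starting from +7: 7, 8, 9, ….
For blink: b+7=i, l+8=t, i+9=r, n+10=x, k+11=v.

itrxv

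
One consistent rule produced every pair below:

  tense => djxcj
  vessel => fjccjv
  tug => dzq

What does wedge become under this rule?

gjnqj

Two shifts are in play — +5 for a/e/i/o/u, +10 for every other letter.
Applying it to wedge: w(cons)+10=g, e(vowel)+5=j, d(cons)+10=n, g(cons)+10=q, e(vowel)+5=j.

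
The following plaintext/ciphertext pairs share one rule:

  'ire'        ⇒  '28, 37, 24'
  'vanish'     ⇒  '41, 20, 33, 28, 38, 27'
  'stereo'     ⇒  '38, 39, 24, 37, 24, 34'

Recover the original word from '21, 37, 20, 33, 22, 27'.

branch

i is letter #9 and maps to 28: an offset of 19. Each letter is replaced by its alphabet position (a=1..z=26) + 19.
Reversing it on 21, 37, 20, 33, 22, 27: 21→(21−19)÷1=2=b, 37→(37−19)÷1=18=r, 20→(20−19)÷1=1=a, 33→(33−19)÷1=14=n, 22→(22−19)÷1=3=c, 27→(27−19)÷1=8=h.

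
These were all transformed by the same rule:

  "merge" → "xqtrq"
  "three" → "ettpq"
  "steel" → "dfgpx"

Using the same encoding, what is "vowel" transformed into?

gaypx

Shifts by position in merge: pos 0: m→x (+11), pos 1: e→q (+12), pos 2: r→t (+2), pos 3: g→r (+11), pos 4: e→q (+12) — repeating every 3. It's a Vigenère-style cipher with numeric key [11,12,2]: position i shifts by key[i mod 3].
On vowel: v+11=g, o+12=a, w+2=y, e+11=p, l+12=x.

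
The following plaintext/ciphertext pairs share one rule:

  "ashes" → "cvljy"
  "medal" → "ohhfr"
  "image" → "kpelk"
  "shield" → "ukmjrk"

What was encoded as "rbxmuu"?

python

Letter i (0-indexed) is shifted by i+2, so successive shifts are 2, 3, 4, ….
Decoding rbxmuu: r−2=p, b−3=y, x−4=t, m−5=h, u−6=o, u−7=n.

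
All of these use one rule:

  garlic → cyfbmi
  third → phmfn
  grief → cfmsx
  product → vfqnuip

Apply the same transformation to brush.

dfukh

g(6)→c(2) and a(0)→y(24) fit y≡5x+24 (mod 26); the inverse of 5 mod 26 is 21. Each letter's alphabet position (a=0..z=25) is mapped through 5·x+24 mod 26 — an affine cipher.
Applying it to brush: b(1)→5·1+24≡3=d; r(17)→5·17+24≡5=f; u(20)→5·20+24≡20=u; s(18)→5·18+24≡10=k; h(7)→5·7+24≡7=h (all mod 26).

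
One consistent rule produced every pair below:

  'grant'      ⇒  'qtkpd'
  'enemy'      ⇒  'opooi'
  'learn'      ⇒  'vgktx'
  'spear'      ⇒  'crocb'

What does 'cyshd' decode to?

Shifts by position in grant: pos 0: g→q (+10), pos 1: r→t (+2), pos 2: a→k (+10), pos 3: n→p (+2) — repeating every 2. It's a Vigenère-style cipher with numeric key [10,2]: position i shifts by key[i mod 2].
Undoing it on cyshd: c−10=s, y−2=w, s−10=i, h−2=f, d−10=t.

swift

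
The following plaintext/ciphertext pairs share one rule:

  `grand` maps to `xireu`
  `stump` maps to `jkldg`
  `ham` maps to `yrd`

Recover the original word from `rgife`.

Compare letters: g→x is +17, r→i is +17, a→r is +17 — a constant shift. It's a constant shift of +17 (ROT17).
Reversing it on rgife: r−17=a, g−17=p, i−17=r, f−17=o, e−17=n.

apron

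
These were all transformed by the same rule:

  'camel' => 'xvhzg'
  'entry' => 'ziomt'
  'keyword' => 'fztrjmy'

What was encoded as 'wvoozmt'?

battery

Compare letters: c→x is +21, a→v is +21, m→h is +21 — a constant shift. Each letter is shifted forward by 21 in the alphabet (a Caesar shift of +21).
Undoing it on wvoozmt: w−21=b, v−21=a, o−21=t, o−21=t, z−21=e, m−21=r, t−21=y.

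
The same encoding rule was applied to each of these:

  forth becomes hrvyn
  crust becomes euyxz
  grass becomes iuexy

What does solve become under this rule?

In forth: f→h is +2, o→r is +3, r→v is +4, t→y is +5 — the shift increases by 1 each position. Each letter shifts forward by (position + 2), i.e. 2, 3, 4, … — the shift grows by one for each successive letter.
On solve: s+2=u, o+3=r, l+4=p, v+5=a, e+6=k.

urpak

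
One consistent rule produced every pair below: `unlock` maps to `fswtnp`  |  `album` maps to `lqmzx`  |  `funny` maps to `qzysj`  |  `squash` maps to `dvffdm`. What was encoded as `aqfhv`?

Shifts by position in unlock: pos 0: u→f (+11), pos 1: n→s (+5), pos 2: l→w (+11), pos 3: o→t (+5) — repeating every 2. The shifts repeat in a cycle of length 2: positions 0,1,… shift by +11, +5, then the pattern repeats.
Reversing it on aqfhv: a−11=p, q−5=l, f−11=u, h−5=c, v−11=k.

pluck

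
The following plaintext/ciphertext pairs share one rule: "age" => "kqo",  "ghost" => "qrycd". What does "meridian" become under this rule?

Every letter moves 10 places later in the alphabet, wrapping around z→a.
On meridian: m+10=w, e+10=o, r+10=b, i+10=s, d+10=n, i+10=s, a+10=k, n+10=x.

wobsnskx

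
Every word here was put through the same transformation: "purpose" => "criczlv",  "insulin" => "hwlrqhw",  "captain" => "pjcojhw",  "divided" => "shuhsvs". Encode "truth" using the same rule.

oiroe

Each letter's alphabet position (a=0..z=25) is mapped through 3·x+9 mod 26 — an affine cipher.
Applying it to truth: t(19)→3·19+9≡14=o; r(17)→3·17+9≡8=i; u(20)→3·20+9≡17=r; t(19)→3·19+9≡14=o; h(7)→3·7+9≡4=e (all mod 26).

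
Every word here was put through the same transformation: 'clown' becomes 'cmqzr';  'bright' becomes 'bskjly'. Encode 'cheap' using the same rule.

In clown: c→c is +0, l→m is +1, o→q is +2, w→z is +3 — the shift increases by 1 each position. Each letter shifts forward by its position index (0, 1, 2, …) — the shift grows by one for each successive letter.
Applying it to cheap: c+0=c, h+1=i, e+2=g, a+3=d, p+4=t.

cigdt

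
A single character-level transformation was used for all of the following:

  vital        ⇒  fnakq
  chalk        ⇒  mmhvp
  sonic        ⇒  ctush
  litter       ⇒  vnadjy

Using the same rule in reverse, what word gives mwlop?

creek

Shifts by position in vital: pos 0: v→f (+10), pos 1: i→n (+5), pos 2: t→a (+7), pos 3: a→k (+10), pos 4: l→q (+5) — repeating every 3. The shifts repeat in a cycle of length 3: positions 0,1,… shift by +10, +5, +7, then the pattern repeats.
Decoding mwlop: m−10=c, w−5=r, l−7=e, o−10=e, p−5=k.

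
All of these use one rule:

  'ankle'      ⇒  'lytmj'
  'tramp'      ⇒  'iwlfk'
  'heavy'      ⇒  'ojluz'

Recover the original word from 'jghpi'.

exist

a(0)→l(11) and n(13)→y(24) fit y≡19x+11 (mod 26); the inverse of 19 mod 26 is 11. This is an affine cipher: with a=0,…,z=25, each position x becomes (19x+11) mod 26.
Undoing it on jghpi: j(9)→11·(9−11)≡4=e; g(6)→11·(6−11)≡23=x; h(7)→11·(7−11)≡8=i; p(15)→11·(15−11)≡18=s; i(8)→11·(8−11)≡19=t (all mod 26).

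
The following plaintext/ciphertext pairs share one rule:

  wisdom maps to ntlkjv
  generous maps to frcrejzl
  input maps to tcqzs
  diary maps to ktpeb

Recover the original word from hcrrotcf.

w(22)→n(13) and i(8)→t(19) fit y≡7x+15 (mod 26); the inverse of 7 mod 26 is 15. This is an affine cipher: with a=0,…,z=25, each position x becomes (7x+15) mod 26.
Decoding hcrrotcf: h(7)→15·(7−15)≡10=k; c(2)→15·(2−15)≡13=n; r(17)→15·(17−15)≡4=e; r(17)→15·(17−15)≡4=e; o(14)→15·(14−15)≡11=l; t(19)→15·(19−15)≡8=i; c(2)→15·(2−15)≡13=n; f(5)→15·(5−15)≡6=g (all mod 26).

kneeling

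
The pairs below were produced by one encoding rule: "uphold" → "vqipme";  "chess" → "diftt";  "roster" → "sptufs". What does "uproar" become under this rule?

It's a constant shift of +1 (ROT1).
Applying it to uproar: u+1=v, p+1=q, r+1=s, o+1=p, a+1=b, r+1=s.

vqspbs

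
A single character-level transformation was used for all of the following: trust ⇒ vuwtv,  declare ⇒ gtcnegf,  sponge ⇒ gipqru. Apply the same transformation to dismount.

vpwqoukf

The output letters match the input read backwards, each shifted +2: trust reversed is tsurt. Read the word backwards and shift each letter +2.
On dismount: reverse → tnuomsid; then shift: t+2=v, n+2=p, u+2=w, o+2=q, m+2=o, s+2=u, i+2=k, d+2=f.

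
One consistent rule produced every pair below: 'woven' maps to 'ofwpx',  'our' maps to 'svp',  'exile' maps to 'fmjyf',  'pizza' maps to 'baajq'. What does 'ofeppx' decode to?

The output letters match the input read backwards, each shifted +1: woven reversed is nevow. Read the word backwards and shift each letter +1.
Reversing it on ofeppx: shift back: o−1=n, f−1=e, e−1=d, p−1=o, p−1=o, x−1=w → nedoow; then reverse → wooden.

wooden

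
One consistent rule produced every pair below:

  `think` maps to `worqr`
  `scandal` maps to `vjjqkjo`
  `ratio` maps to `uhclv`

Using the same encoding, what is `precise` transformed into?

It's a Vigenère-style cipher with numeric key [3,7,9]: position i shifts by key[i mod 3].
Applying it to precise: p+3=s, r+7=y, e+9=n, c+3=f, i+7=p, s+9=b, e+3=h.

synfpbh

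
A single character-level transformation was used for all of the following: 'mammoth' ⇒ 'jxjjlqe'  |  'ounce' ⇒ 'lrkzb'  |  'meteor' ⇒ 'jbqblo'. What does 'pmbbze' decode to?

speech

Compare letters: m→j is +23, a→x is +23, m→j is +23 — a constant shift. This is a Caesar cipher with shift 23.
Reversing it on pmbbze: p−23=s, m−23=p, b−23=e, b−23=e, z−23=c, e−23=h.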